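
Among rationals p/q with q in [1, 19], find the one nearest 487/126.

58/15

Expand x = 487/126 as a continued fraction with the Euclidean algorithm:
  487 = 3*126 + 109, so a_0 = 3.
  126 = 1*109 + 17, so a_1 = 1.
  109 = 6*17 + 7, so a_2 = 6.
  17 = 2*7 + 3, so a_3 = 2.
  7 = 2*3 + 1, so a_4 = 2.
  3 = 3*1 + 0, so a_5 = 3.
so x = [3; 1, 6, 2, 2, 3].
Convergents (p_i = a_i*p_{i-1} + p_{i-2}, q_i = a_i*q_{i-1} + q_{i-2} with p_{-2}=0, p_{-1}=1, q_{-2}=1, q_{-1}=0), until the denominator exceeds 19:
  i=0: a_0=3, p_0 = 3*1 + 0 = 3, q_0 = 3*0 + 1 = 1.
  i=1: a_1=1, p_1 = 1*3 + 1 = 4, q_1 = 1*1 + 0 = 1.
  i=2: a_2=6, p_2 = 6*4 + 3 = 27, q_2 = 6*1 + 1 = 7.
  i=3: a_3=2, p_3 = 2*27 + 4 = 58, q_3 = 2*7 + 1 = 15.
  i=4: a_4=2, p_4 = 2*58 + 27 = 143, q_4 = 2*15 + 7 = 37.
q_4 = 37 > 19, so the last convergent with denominator <= 19 is p_3/q_3 = 58/15.
The closest fraction with denominator <= 19 is either p_3/q_3 or the intermediate fraction (k*p_3 + p_2)/(k*q_3 + q_2) with the largest k >= 1 whose denominator stays <= 19; these approach x as k grows, and every other convergent or intermediate fraction in range is farther away.
Largest k: floor((19 - q_2)/q_3) = floor((19 - 7)/15) = 0.
Since k = 0, no intermediate fraction beyond p_3/q_3 has denominator <= 19, so the convergent 58/15 is the closest (its error is |487*15 - 58*126|/(126*15) = 3/1890).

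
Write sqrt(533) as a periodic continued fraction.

Write x_i = (sqrt(533) + m_i)/d_i with (m_0, d_0) = (0, 1). a_0 = floor(sqrt(533)) = 23, since 23^2 = 529 <= 533 < 576 = 24^2.
Iterate m_{i+1} = d_i*a_i - m_i, d_{i+1} = (533 - m_{i+1}^2)/d_i, a_{i+1} = floor((a_0 + m_{i+1})/d_{i+1}):
  m_1 = 1*23 - 0 = 23, d_1 = (533 - 23^2)/1 = 4/1 = 4, a_1 = floor((23 + 23)/4) = 11.
  m_2 = 4*11 - 23 = 21, d_2 = (533 - 21^2)/4 = 92/4 = 23, a_2 = floor((23 + 21)/23) = 1.
  m_3 = 23*1 - 21 = 2, d_3 = (533 - 2^2)/23 = 529/23 = 23, a_3 = floor((23 + 2)/23) = 1.
  m_4 = 23*1 - 2 = 21, d_4 = (533 - 21^2)/23 = 92/23 = 4, a_4 = floor((23 + 21)/4) = 11.
  m_5 = 4*11 - 21 = 23, d_5 = (533 - 23^2)/4 = 4/4 = 1, a_5 = floor((23 + 23)/1) = 46.
  m_6 = 1*46 - 23 = 23, d_6 = (533 - 23^2)/1 = 4/1 = 4: (m_6, d_6) = (m_1, d_1) = (23, 4), so from here the quotients repeat a_1, ..., a_5; the period length is 5.
Hence the expansion of sqrt(533) is a_0 = 23 followed by the repeating block 11, 1, 1, 11, 46 (period 5).

[23; (11, 1, 1, 11, 46)]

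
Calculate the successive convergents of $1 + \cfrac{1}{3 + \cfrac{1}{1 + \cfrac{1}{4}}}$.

1/1, 4/3, 5/4, 24/19

Using the convergent recurrence p_i = a_i*p_{i-1} + p_{i-2}, q_i = a_i*q_{i-1} + q_{i-2} with p_{-2}=0, p_{-1}=1, q_{-2}=1, q_{-1}=0:
  i=0: a_0=1, p_0 = 1*1 + 0 = 1, q_0 = 1*0 + 1 = 1.
  i=1: a_1=3, p_1 = 3*1 + 1 = 4, q_1 = 3*1 + 0 = 3.
  i=2: a_2=1, p_2 = 1*4 + 1 = 5, q_2 = 1*3 + 1 = 4.
  i=3: a_3=4, p_3 = 4*5 + 4 = 24, q_3 = 4*4 + 3 = 19.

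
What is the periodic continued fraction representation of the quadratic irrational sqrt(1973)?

Write x_i = (sqrt(1973) + m_i)/d_i with (m_0, d_0) = (0, 1). a_0 = floor(sqrt(1973)) = 44, since 44^2 = 1936 <= 1973 < 2025 = 45^2.
Iterate m_{i+1} = d_i*a_i - m_i, d_{i+1} = (1973 - m_{i+1}^2)/d_i, a_{i+1} = floor((a_0 + m_{i+1})/d_{i+1}):
  m_1 = 1*44 - 0 = 44, d_1 = (1973 - 44^2)/1 = 37/1 = 37, a_1 = floor((44 + 44)/37) = 2.
  m_2 = 37*2 - 44 = 30, d_2 = (1973 - 30^2)/37 = 1073/37 = 29, a_2 = floor((44 + 30)/29) = 2.
  m_3 = 29*2 - 30 = 28, d_3 = (1973 - 28^2)/29 = 1189/29 = 41, a_3 = floor((44 + 28)/41) = 1.
  m_4 = 41*1 - 28 = 13, d_4 = (1973 - 13^2)/41 = 1804/41 = 44, a_4 = floor((44 + 13)/44) = 1.
  m_5 = 44*1 - 13 = 31, d_5 = (1973 - 31^2)/44 = 1012/44 = 23, a_5 = floor((44 + 31)/23) = 3.
  m_6 = 23*3 - 31 = 38, d_6 = (1973 - 38^2)/23 = 529/23 = 23, a_6 = floor((44 + 38)/23) = 3.
  m_7 = 23*3 - 38 = 31, d_7 = (1973 - 31^2)/23 = 1012/23 = 44, a_7 = floor((44 + 31)/44) = 1.
  m_8 = 44*1 - 31 = 13, d_8 = (1973 - 13^2)/44 = 1804/44 = 41, a_8 = floor((44 + 13)/41) = 1.
  m_9 = 41*1 - 13 = 28, d_9 = (1973 - 28^2)/41 = 1189/41 = 29, a_9 = floor((44 + 28)/29) = 2.
  m_10 = 29*2 - 28 = 30, d_10 = (1973 - 30^2)/29 = 1073/29 = 37, a_10 = floor((44 + 30)/37) = 2.
  m_11 = 37*2 - 30 = 44, d_11 = (1973 - 44^2)/37 = 37/37 = 1, a_11 = floor((44 + 44)/1) = 88.
  m_12 = 1*88 - 44 = 44, d_12 = (1973 - 44^2)/1 = 37/1 = 37: (m_12, d_12) = (m_1, d_1) = (44, 37), so from here the quotients repeat a_1, ..., a_11; the period length is 11.
Hence the expansion of sqrt(1973) is a_0 = 44 followed by the repeating block 2, 2, 1, 1, 3, 3, 1, 1, 2, 2, 88 (period 11).

[44; (2, 2, 1, 1, 3, 3, 1, 1, 2, 2, 88)]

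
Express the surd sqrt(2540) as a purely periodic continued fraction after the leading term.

Write x_i = (sqrt(2540) + m_i)/d_i with (m_0, d_0) = (0, 1). a_0 = floor(sqrt(2540)) = 50, since 50^2 = 2500 <= 2540 < 2601 = 51^2.
Iterate m_{i+1} = d_i*a_i - m_i, d_{i+1} = (2540 - m_{i+1}^2)/d_i, a_{i+1} = floor((a_0 + m_{i+1})/d_{i+1}):
  m_1 = 1*50 - 0 = 50, d_1 = (2540 - 50^2)/1 = 40/1 = 40, a_1 = floor((50 + 50)/40) = 2.
  m_2 = 40*2 - 50 = 30, d_2 = (2540 - 30^2)/40 = 1640/40 = 41, a_2 = floor((50 + 30)/41) = 1.
  m_3 = 41*1 - 30 = 11, d_3 = (2540 - 11^2)/41 = 2419/41 = 59, a_3 = floor((50 + 11)/59) = 1.
  m_4 = 59*1 - 11 = 48, d_4 = (2540 - 48^2)/59 = 236/59 = 4, a_4 = floor((50 + 48)/4) = 24.
  m_5 = 4*24 - 48 = 48, d_5 = (2540 - 48^2)/4 = 236/4 = 59, a_5 = floor((50 + 48)/59) = 1.
  m_6 = 59*1 - 48 = 11, d_6 = (2540 - 11^2)/59 = 2419/59 = 41, a_6 = floor((50 + 11)/41) = 1.
  m_7 = 41*1 - 11 = 30, d_7 = (2540 - 30^2)/41 = 1640/41 = 40, a_7 = floor((50 + 30)/40) = 2.
  m_8 = 40*2 - 30 = 50, d_8 = (2540 - 50^2)/40 = 40/40 = 1, a_8 = floor((50 + 50)/1) = 100.
  m_9 = 1*100 - 50 = 50, d_9 = (2540 - 50^2)/1 = 40/1 = 40: (m_9, d_9) = (m_1, d_1) = (50, 40), so from here the quotients repeat a_1, ..., a_8; the period length is 8.
Hence the expansion of sqrt(2540) is a_0 = 50 followed by the repeating block 2, 1, 1, 24, 1, 1, 2, 100 (period 8).

[50; (2, 1, 1, 24, 1, 1, 2, 100)]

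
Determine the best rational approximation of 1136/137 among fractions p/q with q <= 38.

199/24

Expand x = 1136/137 as a continued fraction with the Euclidean algorithm:
  1136 = 8*137 + 40, so a_0 = 8.
  137 = 3*40 + 17, so a_1 = 3.
  40 = 2*17 + 6, so a_2 = 2.
  17 = 2*6 + 5, so a_3 = 2.
  6 = 1*5 + 1, so a_4 = 1.
  5 = 5*1 + 0, so a_5 = 5.
so x = [8; 3, 2, 2, 1, 5].
Convergents (p_i = a_i*p_{i-1} + p_{i-2}, q_i = a_i*q_{i-1} + q_{i-2} with p_{-2}=0, p_{-1}=1, q_{-2}=1, q_{-1}=0), until the denominator exceeds 38:
  i=0: a_0=8, p_0 = 8*1 + 0 = 8, q_0 = 8*0 + 1 = 1.
  i=1: a_1=3, p_1 = 3*8 + 1 = 25, q_1 = 3*1 + 0 = 3.
  i=2: a_2=2, p_2 = 2*25 + 8 = 58, q_2 = 2*3 + 1 = 7.
  i=3: a_3=2, p_3 = 2*58 + 25 = 141, q_3 = 2*7 + 3 = 17.
  i=4: a_4=1, p_4 = 1*141 + 58 = 199, q_4 = 1*17 + 7 = 24.
  i=5: a_5=5, p_5 = 5*199 + 141 = 1136, q_5 = 5*24 + 17 = 137.
q_5 = 137 > 38, so the last convergent with denominator <= 38 is p_4/q_4 = 199/24.
The closest fraction with denominator <= 38 is either p_4/q_4 or the intermediate fraction (k*p_4 + p_3)/(k*q_4 + q_3) with the largest k >= 1 whose denominator stays <= 38; these approach x as k grows, and every other convergent or intermediate fraction in range is farther away.
Largest k: floor((38 - q_3)/q_4) = floor((38 - 17)/24) = 0.
Since k = 0, no intermediate fraction beyond p_4/q_4 has denominator <= 38, so the convergent 199/24 is the closest (its error is |1136*24 - 199*137|/(137*24) = 1/3288).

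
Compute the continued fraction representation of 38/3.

Run the Euclidean algorithm on 38 and 3; the successive quotients are the partial quotients a_0, a_1, ... (each step inverts the fractional part left over by the previous one):
  38 = 12*3 + 2, so a_0 = 12.
  3 = 1*2 + 1, so a_1 = 1.
  2 = 2*1 + 0, so a_2 = 2.
The remainder reaches 0 after 3 divisions, so the expansion has 3 partial quotients, read off in order.

[12; 1, 2]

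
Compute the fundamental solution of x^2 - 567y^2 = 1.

(x, y) = (2024, 85)

First expand sqrt(567) as a continued fraction. With x_i = (sqrt(567) + m_i)/d_i and (m_0, d_0) = (0, 1): a_0 = floor(sqrt(567)) = 23, since 23^2 = 529 <= 567 < 576 = 24^2.
Iterate m_{i+1} = d_i*a_i - m_i, d_{i+1} = (567 - m_{i+1}^2)/d_i, a_{i+1} = floor((a_0 + m_{i+1})/d_{i+1}):
  m_1 = 1*23 - 0 = 23, d_1 = (567 - 23^2)/1 = 38/1 = 38, a_1 = floor((23 + 23)/38) = 1.
  m_2 = 38*1 - 23 = 15, d_2 = (567 - 15^2)/38 = 342/38 = 9, a_2 = floor((23 + 15)/9) = 4.
  m_3 = 9*4 - 15 = 21, d_3 = (567 - 21^2)/9 = 126/9 = 14, a_3 = floor((23 + 21)/14) = 3.
  m_4 = 14*3 - 21 = 21, d_4 = (567 - 21^2)/14 = 126/14 = 9, a_4 = floor((23 + 21)/9) = 4.
  m_5 = 9*4 - 21 = 15, d_5 = (567 - 15^2)/9 = 342/9 = 38, a_5 = floor((23 + 15)/38) = 1.
  m_6 = 38*1 - 15 = 23, d_6 = (567 - 23^2)/38 = 38/38 = 1, a_6 = floor((23 + 23)/1) = 46.
  m_7 = 1*46 - 23 = 23, d_7 = (567 - 23^2)/1 = 38/1 = 38: (m_7, d_7) = (m_1, d_1) = (23, 38), so from here the quotients repeat a_1, ..., a_6; the period length is 6.
So sqrt(567) = [23; (1, 4, 3, 4, 1, 46)] with period length k = 6.
k is even, so the fundamental solution of x^2 - 567y^2 = 1 is (p_{k-1}, q_{k-1}) = (p_5, q_5); compute convergents through index 5.
Convergents (p_i = a_i*p_{i-1} + p_{i-2}, q_i = a_i*q_{i-1} + q_{i-2} with p_{-2}=0, p_{-1}=1, q_{-2}=1, q_{-1}=0):
  i=0: a_0=23, p_0 = 23*1 + 0 = 23, q_0 = 23*0 + 1 = 1.
  i=1: a_1=1, p_1 = 1*23 + 1 = 24, q_1 = 1*1 + 0 = 1.
  i=2: a_2=4, p_2 = 4*24 + 23 = 119, q_2 = 4*1 + 1 = 5.
  i=3: a_3=3, p_3 = 3*119 + 24 = 381, q_3 = 3*5 + 1 = 16.
  i=4: a_4=4, p_4 = 4*381 + 119 = 1643, q_4 = 4*16 + 5 = 69.
  i=5: a_5=1, p_5 = 1*1643 + 381 = 2024, q_5 = 1*69 + 16 = 85.
Check: 2024^2 - 567*85^2 = 4096576 - 4096575 = 1, so (x, y) = (2024, 85) solves the equation, and by the theorem it is the least positive solution.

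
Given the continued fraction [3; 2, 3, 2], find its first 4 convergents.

3/1, 7/2, 24/7, 55/16

Using the convergent recurrence p_i = a_i*p_{i-1} + p_{i-2}, q_i = a_i*q_{i-1} + q_{i-2} with p_{-2}=0, p_{-1}=1, q_{-2}=1, q_{-1}=0:
  i=0: a_0=3, p_0 = 3*1 + 0 = 3, q_0 = 3*0 + 1 = 1.
  i=1: a_1=2, p_1 = 2*3 + 1 = 7, q_1 = 2*1 + 0 = 2.
  i=2: a_2=3, p_2 = 3*7 + 3 = 24, q_2 = 3*2 + 1 = 7.
  i=3: a_3=2, p_3 = 2*24 + 7 = 55, q_3 = 2*7 + 2 = 16.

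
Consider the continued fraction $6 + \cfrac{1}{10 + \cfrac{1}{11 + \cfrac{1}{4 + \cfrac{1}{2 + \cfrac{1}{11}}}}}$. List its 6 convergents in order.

6/1, 61/10, 677/111, 2769/454, 6215/1019, 71134/11663

Using the convergent recurrence p_i = a_i*p_{i-1} + p_{i-2}, q_i = a_i*q_{i-1} + q_{i-2} with p_{-2}=0, p_{-1}=1, q_{-2}=1, q_{-1}=0:
  i=0: a_0=6, p_0 = 6*1 + 0 = 6, q_0 = 6*0 + 1 = 1.
  i=1: a_1=10, p_1 = 10*6 + 1 = 61, q_1 = 10*1 + 0 = 10.
  i=2: a_2=11, p_2 = 11*61 + 6 = 677, q_2 = 11*10 + 1 = 111.
  i=3: a_3=4, p_3 = 4*677 + 61 = 2769, q_3 = 4*111 + 10 = 454.
  i=4: a_4=2, p_4 = 2*2769 + 677 = 6215, q_4 = 2*454 + 111 = 1019.
  i=5: a_5=11, p_5 = 11*6215 + 2769 = 71134, q_5 = 11*1019 + 454 = 11663.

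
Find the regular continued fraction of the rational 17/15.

[1; 7, 2]

Run the Euclidean algorithm on 17 and 15; the successive quotients are the partial quotients a_0, a_1, ... (each step inverts the fractional part left over by the previous one):
  17 = 1*15 + 2, so a_0 = 1.
  15 = 7*2 + 1, so a_1 = 7.
  2 = 2*1 + 0, so a_2 = 2.
The remainder reaches 0 after 3 divisions, so the expansion has 3 partial quotients, read off in order.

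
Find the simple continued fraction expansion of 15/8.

Run the Euclidean algorithm on 15 and 8; the successive quotients are the partial quotients a_0, a_1, ... (each step inverts the fractional part left over by the previous one):
  15 = 1*8 + 7, so a_0 = 1.
  8 = 1*7 + 1, so a_1 = 1.
  7 = 7*1 + 0, so a_2 = 7.
The remainder reaches 0 after 3 divisions, so the expansion has 3 partial quotients, read off in order.

[1; 1, 7]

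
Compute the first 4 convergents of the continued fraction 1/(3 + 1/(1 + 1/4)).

0/1, 1/3, 1/4, 5/19

Using the convergent recurrence p_i = a_i*p_{i-1} + p_{i-2}, q_i = a_i*q_{i-1} + q_{i-2} with p_{-2}=0, p_{-1}=1, q_{-2}=1, q_{-1}=0:
  i=0: a_0=0, p_0 = 0*1 + 0 = 0, q_0 = 0*0 + 1 = 1.
  i=1: a_1=3, p_1 = 3*0 + 1 = 1, q_1 = 3*1 + 0 = 3.
  i=2: a_2=1, p_2 = 1*1 + 0 = 1, q_2 = 1*3 + 1 = 4.
  i=3: a_3=4, p_3 = 4*1 + 1 = 5, q_3 = 4*4 + 3 = 19.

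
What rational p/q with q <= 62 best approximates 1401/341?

Expand x = 1401/341 as a continued fraction with the Euclidean algorithm:
  1401 = 4*341 + 37, so a_0 = 4.
  341 = 9*37 + 8, so a_1 = 9.
  37 = 4*8 + 5, so a_2 = 4.
  8 = 1*5 + 3, so a_3 = 1.
  5 = 1*3 + 2, so a_4 = 1.
  3 = 1*2 + 1, so a_5 = 1.
  2 = 2*1 + 0, so a_6 = 2.
so x = [4; 9, 4, 1, 1, 1, 2].
Convergents (p_i = a_i*p_{i-1} + p_{i-2}, q_i = a_i*q_{i-1} + q_{i-2} with p_{-2}=0, p_{-1}=1, q_{-2}=1, q_{-1}=0), until the denominator exceeds 62:
  i=0: a_0=4, p_0 = 4*1 + 0 = 4, q_0 = 4*0 + 1 = 1.
  i=1: a_1=9, p_1 = 9*4 + 1 = 37, q_1 = 9*1 + 0 = 9.
  i=2: a_2=4, p_2 = 4*37 + 4 = 152, q_2 = 4*9 + 1 = 37.
  i=3: a_3=1, p_3 = 1*152 + 37 = 189, q_3 = 1*37 + 9 = 46.
  i=4: a_4=1, p_4 = 1*189 + 152 = 341, q_4 = 1*46 + 37 = 83.
q_4 = 83 > 62, so the last convergent with denominator <= 62 is p_3/q_3 = 189/46.
The closest fraction with denominator <= 62 is either p_3/q_3 or the intermediate fraction (k*p_3 + p_2)/(k*q_3 + q_2) with the largest k >= 1 whose denominator stays <= 62; these approach x as k grows, and every other convergent or intermediate fraction in range is farther away.
Largest k: floor((62 - q_2)/q_3) = floor((62 - 37)/46) = 0.
Since k = 0, no intermediate fraction beyond p_3/q_3 has denominator <= 62, so the convergent 189/46 is the closest (its error is |1401*46 - 189*341|/(341*46) = 3/15686).

189/46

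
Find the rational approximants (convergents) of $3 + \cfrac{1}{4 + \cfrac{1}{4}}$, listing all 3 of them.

3/1, 13/4, 55/17

Using the convergent recurrence p_i = a_i*p_{i-1} + p_{i-2}, q_i = a_i*q_{i-1} + q_{i-2} with p_{-2}=0, p_{-1}=1, q_{-2}=1, q_{-1}=0:
  i=0: a_0=3, p_0 = 3*1 + 0 = 3, q_0 = 3*0 + 1 = 1.
  i=1: a_1=4, p_1 = 4*3 + 1 = 13, q_1 = 4*1 + 0 = 4.
  i=2: a_2=4, p_2 = 4*13 + 3 = 55, q_2 = 4*4 + 1 = 17.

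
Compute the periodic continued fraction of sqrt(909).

Write x_i = (sqrt(909) + m_i)/d_i with (m_0, d_0) = (0, 1). a_0 = floor(sqrt(909)) = 30, since 30^2 = 900 <= 909 < 961 = 31^2.
Iterate m_{i+1} = d_i*a_i - m_i, d_{i+1} = (909 - m_{i+1}^2)/d_i, a_{i+1} = floor((a_0 + m_{i+1})/d_{i+1}):
  m_1 = 1*30 - 0 = 30, d_1 = (909 - 30^2)/1 = 9/1 = 9, a_1 = floor((30 + 30)/9) = 6.
  m_2 = 9*6 - 30 = 24, d_2 = (909 - 24^2)/9 = 333/9 = 37, a_2 = floor((30 + 24)/37) = 1.
  m_3 = 37*1 - 24 = 13, d_3 = (909 - 13^2)/37 = 740/37 = 20, a_3 = floor((30 + 13)/20) = 2.
  m_4 = 20*2 - 13 = 27, d_4 = (909 - 27^2)/20 = 180/20 = 9, a_4 = floor((30 + 27)/9) = 6.
  m_5 = 9*6 - 27 = 27, d_5 = (909 - 27^2)/9 = 180/9 = 20, a_5 = floor((30 + 27)/20) = 2.
  m_6 = 20*2 - 27 = 13, d_6 = (909 - 13^2)/20 = 740/20 = 37, a_6 = floor((30 + 13)/37) = 1.
  m_7 = 37*1 - 13 = 24, d_7 = (909 - 24^2)/37 = 333/37 = 9, a_7 = floor((30 + 24)/9) = 6.
  m_8 = 9*6 - 24 = 30, d_8 = (909 - 30^2)/9 = 9/9 = 1, a_8 = floor((30 + 30)/1) = 60.
  m_9 = 1*60 - 30 = 30, d_9 = (909 - 30^2)/1 = 9/1 = 9: (m_9, d_9) = (m_1, d_1) = (30, 9), so from here the quotients repeat a_1, ..., a_8; the period length is 8.
Hence the expansion of sqrt(909) is a_0 = 30 followed by the repeating block 6, 1, 2, 6, 2, 1, 6, 60 (period 8).

[30; (6, 1, 2, 6, 2, 1, 6, 60)]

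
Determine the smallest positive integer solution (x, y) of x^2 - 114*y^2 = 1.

First expand sqrt(114) as a continued fraction. With x_i = (sqrt(114) + m_i)/d_i and (m_0, d_0) = (0, 1): a_0 = floor(sqrt(114)) = 10, since 10^2 = 100 <= 114 < 121 = 11^2.
Iterate m_{i+1} = d_i*a_i - m_i, d_{i+1} = (114 - m_{i+1}^2)/d_i, a_{i+1} = floor((a_0 + m_{i+1})/d_{i+1}):
  m_1 = 1*10 - 0 = 10, d_1 = (114 - 10^2)/1 = 14/1 = 14, a_1 = floor((10 + 10)/14) = 1.
  m_2 = 14*1 - 10 = 4, d_2 = (114 - 4^2)/14 = 98/14 = 7, a_2 = floor((10 + 4)/7) = 2.
  m_3 = 7*2 - 4 = 10, d_3 = (114 - 10^2)/7 = 14/7 = 2, a_3 = floor((10 + 10)/2) = 10.
  m_4 = 2*10 - 10 = 10, d_4 = (114 - 10^2)/2 = 14/2 = 7, a_4 = floor((10 + 10)/7) = 2.
  m_5 = 7*2 - 10 = 4, d_5 = (114 - 4^2)/7 = 98/7 = 14, a_5 = floor((10 + 4)/14) = 1.
  m_6 = 14*1 - 4 = 10, d_6 = (114 - 10^2)/14 = 14/14 = 1, a_6 = floor((10 + 10)/1) = 20.
  m_7 = 1*20 - 10 = 10, d_7 = (114 - 10^2)/1 = 14/1 = 14: (m_7, d_7) = (m_1, d_1) = (10, 14), so from here the quotients repeat a_1, ..., a_6; the period length is 6.
So sqrt(114) = [10; (1, 2, 10, 2, 1, 20)] with period length k = 6.
k is even, so the fundamental solution of x^2 - 114y^2 = 1 is (p_{k-1}, q_{k-1}) = (p_5, q_5); compute convergents through index 5.
Convergents (p_i = a_i*p_{i-1} + p_{i-2}, q_i = a_i*q_{i-1} + q_{i-2} with p_{-2}=0, p_{-1}=1, q_{-2}=1, q_{-1}=0):
  i=0: a_0=10, p_0 = 10*1 + 0 = 10, q_0 = 10*0 + 1 = 1.
  i=1: a_1=1, p_1 = 1*10 + 1 = 11, q_1 = 1*1 + 0 = 1.
  i=2: a_2=2, p_2 = 2*11 + 10 = 32, q_2 = 2*1 + 1 = 3.
  i=3: a_3=10, p_3 = 10*32 + 11 = 331, q_3 = 10*3 + 1 = 31.
  i=4: a_4=2, p_4 = 2*331 + 32 = 694, q_4 = 2*31 + 3 = 65.
  i=5: a_5=1, p_5 = 1*694 + 331 = 1025, q_5 = 1*65 + 31 = 96.
Check: 1025^2 - 114*96^2 = 1050625 - 1050624 = 1, so (x, y) = (1025, 96) solves the equation, and by the theorem it is the least positive solution.

(x, y) = (1025, 96)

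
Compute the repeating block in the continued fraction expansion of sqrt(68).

[8; (4, 16)]

Write x_i = (sqrt(68) + m_i)/d_i with (m_0, d_0) = (0, 1). a_0 = floor(sqrt(68)) = 8, since 8^2 = 64 <= 68 < 81 = 9^2.
Iterate m_{i+1} = d_i*a_i - m_i, d_{i+1} = (68 - m_{i+1}^2)/d_i, a_{i+1} = floor((a_0 + m_{i+1})/d_{i+1}):
  m_1 = 1*8 - 0 = 8, d_1 = (68 - 8^2)/1 = 4/1 = 4, a_1 = floor((8 + 8)/4) = 4.
  m_2 = 4*4 - 8 = 8, d_2 = (68 - 8^2)/4 = 4/4 = 1, a_2 = floor((8 + 8)/1) = 16.
  m_3 = 1*16 - 8 = 8, d_3 = (68 - 8^2)/1 = 4/1 = 4: (m_3, d_3) = (m_1, d_1) = (8, 4), so from here the quotients repeat a_1, a_2; the period length is 2.
Hence the expansion of sqrt(68) is a_0 = 8 followed by the repeating block 4, 16 (period 2).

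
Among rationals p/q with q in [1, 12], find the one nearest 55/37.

3/2

Expand x = 55/37 as a continued fraction with the Euclidean algorithm:
  55 = 1*37 + 18, so a_0 = 1.
  37 = 2*18 + 1, so a_1 = 2.
  18 = 18*1 + 0, so a_2 = 18.
so x = [1; 2, 18].
Convergents (p_i = a_i*p_{i-1} + p_{i-2}, q_i = a_i*q_{i-1} + q_{i-2} with p_{-2}=0, p_{-1}=1, q_{-2}=1, q_{-1}=0), until the denominator exceeds 12:
  i=0: a_0=1, p_0 = 1*1 + 0 = 1, q_0 = 1*0 + 1 = 1.
  i=1: a_1=2, p_1 = 2*1 + 1 = 3, q_1 = 2*1 + 0 = 2.
  i=2: a_2=18, p_2 = 18*3 + 1 = 55, q_2 = 18*2 + 1 = 37.
q_2 = 37 > 12, so the last convergent with denominator <= 12 is p_1/q_1 = 3/2.
The closest fraction with denominator <= 12 is either p_1/q_1 or the intermediate fraction (k*p_1 + p_0)/(k*q_1 + q_0) with the largest k >= 1 whose denominator stays <= 12; these approach x as k grows, and every other convergent or intermediate fraction in range is farther away.
Largest k: floor((12 - q_0)/q_1) = floor((12 - 1)/2) = 5.
That gives (5*3 + 1)/(5*2 + 1) = 16/11.
Compare the errors: |x - 3/2| = |55*2 - 3*37|/(37*2) = 1/74, and |x - 16/11| = |55*11 - 16*37|/(37*11) = 13/407.
Cross-multiplying, 1*407 = 407 < 962 = 13*74, so 1/74 is smaller: the convergent 3/2 is closer to x than 16/11.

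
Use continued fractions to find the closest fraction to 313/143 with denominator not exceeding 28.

35/16

Expand x = 313/143 as a continued fraction with the Euclidean algorithm:
  313 = 2*143 + 27, so a_0 = 2.
  143 = 5*27 + 8, so a_1 = 5.
  27 = 3*8 + 3, so a_2 = 3.
  8 = 2*3 + 2, so a_3 = 2.
  3 = 1*2 + 1, so a_4 = 1.
  2 = 2*1 + 0, so a_5 = 2.
so x = [2; 5, 3, 2, 1, 2].
Convergents (p_i = a_i*p_{i-1} + p_{i-2}, q_i = a_i*q_{i-1} + q_{i-2} with p_{-2}=0, p_{-1}=1, q_{-2}=1, q_{-1}=0), until the denominator exceeds 28:
  i=0: a_0=2, p_0 = 2*1 + 0 = 2, q_0 = 2*0 + 1 = 1.
  i=1: a_1=5, p_1 = 5*2 + 1 = 11, q_1 = 5*1 + 0 = 5.
  i=2: a_2=3, p_2 = 3*11 + 2 = 35, q_2 = 3*5 + 1 = 16.
  i=3: a_3=2, p_3 = 2*35 + 11 = 81, q_3 = 2*16 + 5 = 37.
q_3 = 37 > 28, so the last convergent with denominator <= 28 is p_2/q_2 = 35/16.
The closest fraction with denominator <= 28 is either p_2/q_2 or the intermediate fraction (k*p_2 + p_1)/(k*q_2 + q_1) with the largest k >= 1 whose denominator stays <= 28; these approach x as k grows, and every other convergent or intermediate fraction in range is farther away.
Largest k: floor((28 - q_1)/q_2) = floor((28 - 5)/16) = 1.
That gives (1*35 + 11)/(1*16 + 5) = 46/21.
Compare the errors: |x - 35/16| = |313*16 - 35*143|/(143*16) = 3/2288, and |x - 46/21| = |313*21 - 46*143|/(143*21) = 5/3003.
Cross-multiplying, 3*3003 = 9009 < 11440 = 5*2288, so 3/2288 is smaller: the convergent 35/16 is closer to x than 46/21.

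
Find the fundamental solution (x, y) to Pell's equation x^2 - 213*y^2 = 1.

First expand sqrt(213) as a continued fraction. With x_i = (sqrt(213) + m_i)/d_i and (m_0, d_0) = (0, 1): a_0 = floor(sqrt(213)) = 14, since 14^2 = 196 <= 213 < 225 = 15^2.
Iterate m_{i+1} = d_i*a_i - m_i, d_{i+1} = (213 - m_{i+1}^2)/d_i, a_{i+1} = floor((a_0 + m_{i+1})/d_{i+1}):
  m_1 = 1*14 - 0 = 14, d_1 = (213 - 14^2)/1 = 17/1 = 17, a_1 = floor((14 + 14)/17) = 1.
  m_2 = 17*1 - 14 = 3, d_2 = (213 - 3^2)/17 = 204/17 = 12, a_2 = floor((14 + 3)/12) = 1.
  m_3 = 12*1 - 3 = 9, d_3 = (213 - 9^2)/12 = 132/12 = 11, a_3 = floor((14 + 9)/11) = 2.
  m_4 = 11*2 - 9 = 13, d_4 = (213 - 13^2)/11 = 44/11 = 4, a_4 = floor((14 + 13)/4) = 6.
  m_5 = 4*6 - 13 = 11, d_5 = (213 - 11^2)/4 = 92/4 = 23, a_5 = floor((14 + 11)/23) = 1.
  m_6 = 23*1 - 11 = 12, d_6 = (213 - 12^2)/23 = 69/23 = 3, a_6 = floor((14 + 12)/3) = 8.
  m_7 = 3*8 - 12 = 12, d_7 = (213 - 12^2)/3 = 69/3 = 23, a_7 = floor((14 + 12)/23) = 1.
  m_8 = 23*1 - 12 = 11, d_8 = (213 - 11^2)/23 = 92/23 = 4, a_8 = floor((14 + 11)/4) = 6.
  m_9 = 4*6 - 11 = 13, d_9 = (213 - 13^2)/4 = 44/4 = 11, a_9 = floor((14 + 13)/11) = 2.
  m_10 = 11*2 - 13 = 9, d_10 = (213 - 9^2)/11 = 132/11 = 12, a_10 = floor((14 + 9)/12) = 1.
  m_11 = 12*1 - 9 = 3, d_11 = (213 - 3^2)/12 = 204/12 = 17, a_11 = floor((14 + 3)/17) = 1.
  m_12 = 17*1 - 3 = 14, d_12 = (213 - 14^2)/17 = 17/17 = 1, a_12 = floor((14 + 14)/1) = 28.
  m_13 = 1*28 - 14 = 14, d_13 = (213 - 14^2)/1 = 17/1 = 17: (m_13, d_13) = (m_1, d_1) = (14, 17), so from here the quotients repeat a_1, ..., a_12; the period length is 12.
So sqrt(213) = [14; (1, 1, 2, 6, 1, 8, 1, 6, 2, 1, 1, 28)] with period length k = 12.
k is even, so the fundamental solution of x^2 - 213y^2 = 1 is (p_{k-1}, q_{k-1}) = (p_11, q_11); compute convergents through index 11.
Convergents (p_i = a_i*p_{i-1} + p_{i-2}, q_i = a_i*q_{i-1} + q_{i-2} with p_{-2}=0, p_{-1}=1, q_{-2}=1, q_{-1}=0):
  i=0: a_0=14, p_0 = 14*1 + 0 = 14, q_0 = 14*0 + 1 = 1.
  i=1: a_1=1, p_1 = 1*14 + 1 = 15, q_1 = 1*1 + 0 = 1.
  i=2: a_2=1, p_2 = 1*15 + 14 = 29, q_2 = 1*1 + 1 = 2.
  i=3: a_3=2, p_3 = 2*29 + 15 = 73, q_3 = 2*2 + 1 = 5.
  i=4: a_4=6, p_4 = 6*73 + 29 = 467, q_4 = 6*5 + 2 = 32.
  i=5: a_5=1, p_5 = 1*467 + 73 = 540, q_5 = 1*32 + 5 = 37.
  i=6: a_6=8, p_6 = 8*540 + 467 = 4787, q_6 = 8*37 + 32 = 328.
  i=7: a_7=1, p_7 = 1*4787 + 540 = 5327, q_7 = 1*328 + 37 = 365.
  i=8: a_8=6, p_8 = 6*5327 + 4787 = 36749, q_8 = 6*365 + 328 = 2518.
  i=9: a_9=2, p_9 = 2*36749 + 5327 = 78825, q_9 = 2*2518 + 365 = 5401.
  i=10: a_10=1, p_10 = 1*78825 + 36749 = 115574, q_10 = 1*5401 + 2518 = 7919.
  i=11: a_11=1, p_11 = 1*115574 + 78825 = 194399, q_11 = 1*7919 + 5401 = 13320.
Check: 194399^2 - 213*13320^2 = 37790971201 - 37790971200 = 1, so (x, y) = (194399, 13320) solves the equation, and by the theorem it is the least positive solution.

(x, y) = (194399, 13320)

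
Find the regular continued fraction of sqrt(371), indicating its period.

Write x_i = (sqrt(371) + m_i)/d_i with (m_0, d_0) = (0, 1). a_0 = floor(sqrt(371)) = 19, since 19^2 = 361 <= 371 < 400 = 20^2.
Iterate m_{i+1} = d_i*a_i - m_i, d_{i+1} = (371 - m_{i+1}^2)/d_i, a_{i+1} = floor((a_0 + m_{i+1})/d_{i+1}):
  m_1 = 1*19 - 0 = 19, d_1 = (371 - 19^2)/1 = 10/1 = 10, a_1 = floor((19 + 19)/10) = 3.
  m_2 = 10*3 - 19 = 11, d_2 = (371 - 11^2)/10 = 250/10 = 25, a_2 = floor((19 + 11)/25) = 1.
  m_3 = 25*1 - 11 = 14, d_3 = (371 - 14^2)/25 = 175/25 = 7, a_3 = floor((19 + 14)/7) = 4.
  m_4 = 7*4 - 14 = 14, d_4 = (371 - 14^2)/7 = 175/7 = 25, a_4 = floor((19 + 14)/25) = 1.
  m_5 = 25*1 - 14 = 11, d_5 = (371 - 11^2)/25 = 250/25 = 10, a_5 = floor((19 + 11)/10) = 3.
  m_6 = 10*3 - 11 = 19, d_6 = (371 - 19^2)/10 = 10/10 = 1, a_6 = floor((19 + 19)/1) = 38.
  m_7 = 1*38 - 19 = 19, d_7 = (371 - 19^2)/1 = 10/1 = 10: (m_7, d_7) = (m_1, d_1) = (19, 10), so from here the quotients repeat a_1, ..., a_6; the period length is 6.
Hence the expansion of sqrt(371) is a_0 = 19 followed by the repeating block 3, 1, 4, 1, 3, 38 (period 6).

[19; (3, 1, 4, 1, 3, 38)]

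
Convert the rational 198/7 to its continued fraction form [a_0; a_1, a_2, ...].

Run the Euclidean algorithm on 198 and 7; the successive quotients are the partial quotients a_0, a_1, ... (each step inverts the fractional part left over by the previous one):
  198 = 28*7 + 2, so a_0 = 28.
  7 = 3*2 + 1, so a_1 = 3.
  2 = 2*1 + 0, so a_2 = 2.
The remainder reaches 0 after 3 divisions, so the expansion has 3 partial quotients, read off in order.

[28; 3, 2]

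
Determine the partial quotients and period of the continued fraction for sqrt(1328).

Write x_i = (sqrt(1328) + m_i)/d_i with (m_0, d_0) = (0, 1). a_0 = floor(sqrt(1328)) = 36, since 36^2 = 1296 <= 1328 < 1369 = 37^2.
Iterate m_{i+1} = d_i*a_i - m_i, d_{i+1} = (1328 - m_{i+1}^2)/d_i, a_{i+1} = floor((a_0 + m_{i+1})/d_{i+1}):
  m_1 = 1*36 - 0 = 36, d_1 = (1328 - 36^2)/1 = 32/1 = 32, a_1 = floor((36 + 36)/32) = 2.
  m_2 = 32*2 - 36 = 28, d_2 = (1328 - 28^2)/32 = 544/32 = 17, a_2 = floor((36 + 28)/17) = 3.
  m_3 = 17*3 - 28 = 23, d_3 = (1328 - 23^2)/17 = 799/17 = 47, a_3 = floor((36 + 23)/47) = 1.
  m_4 = 47*1 - 23 = 24, d_4 = (1328 - 24^2)/47 = 752/47 = 16, a_4 = floor((36 + 24)/16) = 3.
  m_5 = 16*3 - 24 = 24, d_5 = (1328 - 24^2)/16 = 752/16 = 47, a_5 = floor((36 + 24)/47) = 1.
  m_6 = 47*1 - 24 = 23, d_6 = (1328 - 23^2)/47 = 799/47 = 17, a_6 = floor((36 + 23)/17) = 3.
  m_7 = 17*3 - 23 = 28, d_7 = (1328 - 28^2)/17 = 544/17 = 32, a_7 = floor((36 + 28)/32) = 2.
  m_8 = 32*2 - 28 = 36, d_8 = (1328 - 36^2)/32 = 32/32 = 1, a_8 = floor((36 + 36)/1) = 72.
  m_9 = 1*72 - 36 = 36, d_9 = (1328 - 36^2)/1 = 32/1 = 32: (m_9, d_9) = (m_1, d_1) = (36, 32), so from here the quotients repeat a_1, ..., a_8; the period length is 8.
Hence the expansion of sqrt(1328) is a_0 = 36 followed by the repeating block 2, 3, 1, 3, 1, 3, 2, 72 (period 8).

[36; (2, 3, 1, 3, 1, 3, 2, 72)]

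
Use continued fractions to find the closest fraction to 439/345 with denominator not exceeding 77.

Expand x = 439/345 as a continued fraction with the Euclidean algorithm:
  439 = 1*345 + 94, so a_0 = 1.
  345 = 3*94 + 63, so a_1 = 3.
  94 = 1*63 + 31, so a_2 = 1.
  63 = 2*31 + 1, so a_3 = 2.
  31 = 31*1 + 0, so a_4 = 31.
so x = [1; 3, 1, 2, 31].
Convergents (p_i = a_i*p_{i-1} + p_{i-2}, q_i = a_i*q_{i-1} + q_{i-2} with p_{-2}=0, p_{-1}=1, q_{-2}=1, q_{-1}=0), until the denominator exceeds 77:
  i=0: a_0=1, p_0 = 1*1 + 0 = 1, q_0 = 1*0 + 1 = 1.
  i=1: a_1=3, p_1 = 3*1 + 1 = 4, q_1 = 3*1 + 0 = 3.
  i=2: a_2=1, p_2 = 1*4 + 1 = 5, q_2 = 1*3 + 1 = 4.
  i=3: a_3=2, p_3 = 2*5 + 4 = 14, q_3 = 2*4 + 3 = 11.
  i=4: a_4=31, p_4 = 31*14 + 5 = 439, q_4 = 31*11 + 4 = 345.
q_4 = 345 > 77, so the last convergent with denominator <= 77 is p_3/q_3 = 14/11.
The closest fraction with denominator <= 77 is either p_3/q_3 or the intermediate fraction (k*p_3 + p_2)/(k*q_3 + q_2) with the largest k >= 1 whose denominator stays <= 77; these approach x as k grows, and every other convergent or intermediate fraction in range is farther away.
Largest k: floor((77 - q_2)/q_3) = floor((77 - 4)/11) = 6.
That gives (6*14 + 5)/(6*11 + 4) = 89/70.
Compare the errors: |x - 14/11| = |439*11 - 14*345|/(345*11) = 1/3795, and |x - 89/70| = |439*70 - 89*345|/(345*70) = 25/24150.
Cross-multiplying, 1*24150 = 24150 < 94875 = 25*3795, so 1/3795 is smaller: the convergent 14/11 is closer to x than 89/70.

14/11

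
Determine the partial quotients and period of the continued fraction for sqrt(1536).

[39; (5, 4, 1, 2, 3, 19, 3, 2, 1, 4, 5, 78)]

Write x_i = (sqrt(1536) + m_i)/d_i with (m_0, d_0) = (0, 1). a_0 = floor(sqrt(1536)) = 39, since 39^2 = 1521 <= 1536 < 1600 = 40^2.
Iterate m_{i+1} = d_i*a_i - m_i, d_{i+1} = (1536 - m_{i+1}^2)/d_i, a_{i+1} = floor((a_0 + m_{i+1})/d_{i+1}):
  m_1 = 1*39 - 0 = 39, d_1 = (1536 - 39^2)/1 = 15/1 = 15, a_1 = floor((39 + 39)/15) = 5.
  m_2 = 15*5 - 39 = 36, d_2 = (1536 - 36^2)/15 = 240/15 = 16, a_2 = floor((39 + 36)/16) = 4.
  m_3 = 16*4 - 36 = 28, d_3 = (1536 - 28^2)/16 = 752/16 = 47, a_3 = floor((39 + 28)/47) = 1.
  m_4 = 47*1 - 28 = 19, d_4 = (1536 - 19^2)/47 = 1175/47 = 25, a_4 = floor((39 + 19)/25) = 2.
  m_5 = 25*2 - 19 = 31, d_5 = (1536 - 31^2)/25 = 575/25 = 23, a_5 = floor((39 + 31)/23) = 3.
  m_6 = 23*3 - 31 = 38, d_6 = (1536 - 38^2)/23 = 92/23 = 4, a_6 = floor((39 + 38)/4) = 19.
  m_7 = 4*19 - 38 = 38, d_7 = (1536 - 38^2)/4 = 92/4 = 23, a_7 = floor((39 + 38)/23) = 3.
  m_8 = 23*3 - 38 = 31, d_8 = (1536 - 31^2)/23 = 575/23 = 25, a_8 = floor((39 + 31)/25) = 2.
  m_9 = 25*2 - 31 = 19, d_9 = (1536 - 19^2)/25 = 1175/25 = 47, a_9 = floor((39 + 19)/47) = 1.
  m_10 = 47*1 - 19 = 28, d_10 = (1536 - 28^2)/47 = 752/47 = 16, a_10 = floor((39 + 28)/16) = 4.
  m_11 = 16*4 - 28 = 36, d_11 = (1536 - 36^2)/16 = 240/16 = 15, a_11 = floor((39 + 36)/15) = 5.
  m_12 = 15*5 - 36 = 39, d_12 = (1536 - 39^2)/15 = 15/15 = 1, a_12 = floor((39 + 39)/1) = 78.
  m_13 = 1*78 - 39 = 39, d_13 = (1536 - 39^2)/1 = 15/1 = 15: (m_13, d_13) = (m_1, d_1) = (39, 15), so from here the quotients repeat a_1, ..., a_12; the period length is 12.
Hence the expansion of sqrt(1536) is a_0 = 39 followed by the repeating block 5, 4, 1, 2, 3, 19, 3, 2, 1, 4, 5, 78 (period 12).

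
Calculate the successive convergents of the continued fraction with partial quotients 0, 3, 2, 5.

0/1, 1/3, 2/7, 11/38

Using the convergent recurrence p_i = a_i*p_{i-1} + p_{i-2}, q_i = a_i*q_{i-1} + q_{i-2} with p_{-2}=0, p_{-1}=1, q_{-2}=1, q_{-1}=0:
  i=0: a_0=0, p_0 = 0*1 + 0 = 0, q_0 = 0*0 + 1 = 1.
  i=1: a_1=3, p_1 = 3*0 + 1 = 1, q_1 = 3*1 + 0 = 3.
  i=2: a_2=2, p_2 = 2*1 + 0 = 2, q_2 = 2*3 + 1 = 7.
  i=3: a_3=5, p_3 = 5*2 + 1 = 11, q_3 = 5*7 + 3 = 38.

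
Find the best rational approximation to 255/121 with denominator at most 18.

Expand x = 255/121 as a continued fraction with the Euclidean algorithm:
  255 = 2*121 + 13, so a_0 = 2.
  121 = 9*13 + 4, so a_1 = 9.
  13 = 3*4 + 1, so a_2 = 3.
  4 = 4*1 + 0, so a_3 = 4.
so x = [2; 9, 3, 4].
Convergents (p_i = a_i*p_{i-1} + p_{i-2}, q_i = a_i*q_{i-1} + q_{i-2} with p_{-2}=0, p_{-1}=1, q_{-2}=1, q_{-1}=0), until the denominator exceeds 18:
  i=0: a_0=2, p_0 = 2*1 + 0 = 2, q_0 = 2*0 + 1 = 1.
  i=1: a_1=9, p_1 = 9*2 + 1 = 19, q_1 = 9*1 + 0 = 9.
  i=2: a_2=3, p_2 = 3*19 + 2 = 59, q_2 = 3*9 + 1 = 28.
q_2 = 28 > 18, so the last convergent with denominator <= 18 is p_1/q_1 = 19/9.
The closest fraction with denominator <= 18 is either p_1/q_1 or the intermediate fraction (k*p_1 + p_0)/(k*q_1 + q_0) with the largest k >= 1 whose denominator stays <= 18; these approach x as k grows, and every other convergent or intermediate fraction in range is farther away.
Largest k: floor((18 - q_0)/q_1) = floor((18 - 1)/9) = 1.
That gives (1*19 + 2)/(1*9 + 1) = 21/10.
Compare the errors: |x - 19/9| = |255*9 - 19*121|/(121*9) = 4/1089, and |x - 21/10| = |255*10 - 21*121|/(121*10) = 9/1210.
Cross-multiplying, 4*1210 = 4840 < 9801 = 9*1089, so 4/1089 is smaller: the convergent 19/9 is closer to x than 21/10.

19/9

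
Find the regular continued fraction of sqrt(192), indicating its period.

Write x_i = (sqrt(192) + m_i)/d_i with (m_0, d_0) = (0, 1). a_0 = floor(sqrt(192)) = 13, since 13^2 = 169 <= 192 < 196 = 14^2.
Iterate m_{i+1} = d_i*a_i - m_i, d_{i+1} = (192 - m_{i+1}^2)/d_i, a_{i+1} = floor((a_0 + m_{i+1})/d_{i+1}):
  m_1 = 1*13 - 0 = 13, d_1 = (192 - 13^2)/1 = 23/1 = 23, a_1 = floor((13 + 13)/23) = 1.
  m_2 = 23*1 - 13 = 10, d_2 = (192 - 10^2)/23 = 92/23 = 4, a_2 = floor((13 + 10)/4) = 5.
  m_3 = 4*5 - 10 = 10, d_3 = (192 - 10^2)/4 = 92/4 = 23, a_3 = floor((13 + 10)/23) = 1.
  m_4 = 23*1 - 10 = 13, d_4 = (192 - 13^2)/23 = 23/23 = 1, a_4 = floor((13 + 13)/1) = 26.
  m_5 = 1*26 - 13 = 13, d_5 = (192 - 13^2)/1 = 23/1 = 23: (m_5, d_5) = (m_1, d_1) = (13, 23), so from here the quotients repeat a_1, ..., a_4; the period length is 4.
Hence the expansion of sqrt(192) is a_0 = 13 followed by the repeating block 1, 5, 1, 26 (period 4).

[13; (1, 5, 1, 26)]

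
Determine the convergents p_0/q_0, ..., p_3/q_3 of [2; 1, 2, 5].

2/1, 3/1, 8/3, 43/16

Using the convergent recurrence p_i = a_i*p_{i-1} + p_{i-2}, q_i = a_i*q_{i-1} + q_{i-2} with p_{-2}=0, p_{-1}=1, q_{-2}=1, q_{-1}=0:
  i=0: a_0=2, p_0 = 2*1 + 0 = 2, q_0 = 2*0 + 1 = 1.
  i=1: a_1=1, p_1 = 1*2 + 1 = 3, q_1 = 1*1 + 0 = 1.
  i=2: a_2=2, p_2 = 2*3 + 2 = 8, q_2 = 2*1 + 1 = 3.
  i=3: a_3=5, p_3 = 5*8 + 3 = 43, q_3 = 5*3 + 1 = 16.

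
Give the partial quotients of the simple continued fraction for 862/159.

[5; 2, 2, 1, 2, 8]

Run the Euclidean algorithm on 862 and 159; the successive quotients are the partial quotients a_0, a_1, ... (each step inverts the fractional part left over by the previous one):
  862 = 5*159 + 67, so a_0 = 5.
  159 = 2*67 + 25, so a_1 = 2.
  67 = 2*25 + 17, so a_2 = 2.
  25 = 1*17 + 8, so a_3 = 1.
  17 = 2*8 + 1, so a_4 = 2.
  8 = 8*1 + 0, so a_5 = 8.
The remainder reaches 0 after 6 divisions, so the expansion has 6 partial quotients, read off in order.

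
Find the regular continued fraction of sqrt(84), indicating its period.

[9; (6, 18)]

Write x_i = (sqrt(84) + m_i)/d_i with (m_0, d_0) = (0, 1). a_0 = floor(sqrt(84)) = 9, since 9^2 = 81 <= 84 < 100 = 10^2.
Iterate m_{i+1} = d_i*a_i - m_i, d_{i+1} = (84 - m_{i+1}^2)/d_i, a_{i+1} = floor((a_0 + m_{i+1})/d_{i+1}):
  m_1 = 1*9 - 0 = 9, d_1 = (84 - 9^2)/1 = 3/1 = 3, a_1 = floor((9 + 9)/3) = 6.
  m_2 = 3*6 - 9 = 9, d_2 = (84 - 9^2)/3 = 3/3 = 1, a_2 = floor((9 + 9)/1) = 18.
  m_3 = 1*18 - 9 = 9, d_3 = (84 - 9^2)/1 = 3/1 = 3: (m_3, d_3) = (m_1, d_1) = (9, 3), so from here the quotients repeat a_1, a_2; the period length is 2.
Hence the expansion of sqrt(84) is a_0 = 9 followed by the repeating block 6, 18 (period 2).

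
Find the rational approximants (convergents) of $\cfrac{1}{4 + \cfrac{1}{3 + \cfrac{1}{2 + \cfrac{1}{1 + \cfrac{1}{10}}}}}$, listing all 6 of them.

Using the convergent recurrence p_i = a_i*p_{i-1} + p_{i-2}, q_i = a_i*q_{i-1} + q_{i-2} with p_{-2}=0, p_{-1}=1, q_{-2}=1, q_{-1}=0:
  i=0: a_0=0, p_0 = 0*1 + 0 = 0, q_0 = 0*0 + 1 = 1.
  i=1: a_1=4, p_1 = 4*0 + 1 = 1, q_1 = 4*1 + 0 = 4.
  i=2: a_2=3, p_2 = 3*1 + 0 = 3, q_2 = 3*4 + 1 = 13.
  i=3: a_3=2, p_3 = 2*3 + 1 = 7, q_3 = 2*13 + 4 = 30.
  i=4: a_4=1, p_4 = 1*7 + 3 = 10, q_4 = 1*30 + 13 = 43.
  i=5: a_5=10, p_5 = 10*10 + 7 = 107, q_5 = 10*43 + 30 = 460.

0/1, 1/4, 3/13, 7/30, 10/43, 107/460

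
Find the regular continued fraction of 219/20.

Run the Euclidean algorithm on 219 and 20; the successive quotients are the partial quotients a_0, a_1, ... (each step inverts the fractional part left over by the previous one):
  219 = 10*20 + 19, so a_0 = 10.
  20 = 1*19 + 1, so a_1 = 1.
  19 = 19*1 + 0, so a_2 = 19.
The remainder reaches 0 after 3 divisions, so the expansion has 3 partial quotients, read off in order.

[10; 1, 19]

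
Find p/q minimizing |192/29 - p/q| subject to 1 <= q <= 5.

Expand x = 192/29 as a continued fraction with the Euclidean algorithm:
  192 = 6*29 + 18, so a_0 = 6.
  29 = 1*18 + 11, so a_1 = 1.
  18 = 1*11 + 7, so a_2 = 1.
  11 = 1*7 + 4, so a_3 = 1.
  7 = 1*4 + 3, so a_4 = 1.
  4 = 1*3 + 1, so a_5 = 1.
  3 = 3*1 + 0, so a_6 = 3.
so x = [6; 1, 1, 1, 1, 1, 3].
Convergents (p_i = a_i*p_{i-1} + p_{i-2}, q_i = a_i*q_{i-1} + q_{i-2} with p_{-2}=0, p_{-1}=1, q_{-2}=1, q_{-1}=0), until the denominator exceeds 5:
  i=0: a_0=6, p_0 = 6*1 + 0 = 6, q_0 = 6*0 + 1 = 1.
  i=1: a_1=1, p_1 = 1*6 + 1 = 7, q_1 = 1*1 + 0 = 1.
  i=2: a_2=1, p_2 = 1*7 + 6 = 13, q_2 = 1*1 + 1 = 2.
  i=3: a_3=1, p_3 = 1*13 + 7 = 20, q_3 = 1*2 + 1 = 3.
  i=4: a_4=1, p_4 = 1*20 + 13 = 33, q_4 = 1*3 + 2 = 5.
  i=5: a_5=1, p_5 = 1*33 + 20 = 53, q_5 = 1*5 + 3 = 8.
q_5 = 8 > 5, so the last convergent with denominator <= 5 is p_4/q_4 = 33/5.
The closest fraction with denominator <= 5 is either p_4/q_4 or the intermediate fraction (k*p_4 + p_3)/(k*q_4 + q_3) with the largest k >= 1 whose denominator stays <= 5; these approach x as k grows, and every other convergent or intermediate fraction in range is farther away.
Largest k: floor((5 - q_3)/q_4) = floor((5 - 3)/5) = 0.
Since k = 0, no intermediate fraction beyond p_4/q_4 has denominator <= 5, so the convergent 33/5 is the closest (its error is |192*5 - 33*29|/(29*5) = 3/145).

33/5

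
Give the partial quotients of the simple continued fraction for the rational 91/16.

[5; 1, 2, 5]

Run the Euclidean algorithm on 91 and 16; the successive quotients are the partial quotients a_0, a_1, ... (each step inverts the fractional part left over by the previous one):
  91 = 5*16 + 11, so a_0 = 5.
  16 = 1*11 + 5, so a_1 = 1.
  11 = 2*5 + 1, so a_2 = 2.
  5 = 5*1 + 0, so a_3 = 5.
The remainder reaches 0 after 4 divisions, so the expansion has 4 partial quotients, read off in order.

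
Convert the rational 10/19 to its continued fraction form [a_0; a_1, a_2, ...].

Run the Euclidean algorithm on 10 and 19; the successive quotients are the partial quotients a_0, a_1, ... (each step inverts the fractional part left over by the previous one):
  10 = 0*19 + 10, so a_0 = 0.
  19 = 1*10 + 9, so a_1 = 1.
  10 = 1*9 + 1, so a_2 = 1.
  9 = 9*1 + 0, so a_3 = 9.
The remainder reaches 0 after 4 divisions, so the expansion has 4 partial quotients, read off in order.

[0; 1, 1, 9]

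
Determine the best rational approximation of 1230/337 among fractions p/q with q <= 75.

Expand x = 1230/337 as a continued fraction with the Euclidean algorithm:
  1230 = 3*337 + 219, so a_0 = 3.
  337 = 1*219 + 118, so a_1 = 1.
  219 = 1*118 + 101, so a_2 = 1.
  118 = 1*101 + 17, so a_3 = 1.
  101 = 5*17 + 16, so a_4 = 5.
  17 = 1*16 + 1, so a_5 = 1.
  16 = 16*1 + 0, so a_6 = 16.
so x = [3; 1, 1, 1, 5, 1, 16].
Convergents (p_i = a_i*p_{i-1} + p_{i-2}, q_i = a_i*q_{i-1} + q_{i-2} with p_{-2}=0, p_{-1}=1, q_{-2}=1, q_{-1}=0), until the denominator exceeds 75:
  i=0: a_0=3, p_0 = 3*1 + 0 = 3, q_0 = 3*0 + 1 = 1.
  i=1: a_1=1, p_1 = 1*3 + 1 = 4, q_1 = 1*1 + 0 = 1.
  i=2: a_2=1, p_2 = 1*4 + 3 = 7, q_2 = 1*1 + 1 = 2.
  i=3: a_3=1, p_3 = 1*7 + 4 = 11, q_3 = 1*2 + 1 = 3.
  i=4: a_4=5, p_4 = 5*11 + 7 = 62, q_4 = 5*3 + 2 = 17.
  i=5: a_5=1, p_5 = 1*62 + 11 = 73, q_5 = 1*17 + 3 = 20.
  i=6: a_6=16, p_6 = 16*73 + 62 = 1230, q_6 = 16*20 + 17 = 337.
q_6 = 337 > 75, so the last convergent with denominator <= 75 is p_5/q_5 = 73/20.
The closest fraction with denominator <= 75 is either p_5/q_5 or the intermediate fraction (k*p_5 + p_4)/(k*q_5 + q_4) with the largest k >= 1 whose denominator stays <= 75; these approach x as k grows, and every other convergent or intermediate fraction in range is farther away.
Largest k: floor((75 - q_4)/q_5) = floor((75 - 17)/20) = 2.
That gives (2*73 + 62)/(2*20 + 17) = 208/57.
Compare the errors: |x - 73/20| = |1230*20 - 73*337|/(337*20) = 1/6740, and |x - 208/57| = |1230*57 - 208*337|/(337*57) = 14/19209.
Cross-multiplying, 1*19209 = 19209 < 94360 = 14*6740, so 1/6740 is smaller: the convergent 73/20 is closer to x than 208/57.

73/20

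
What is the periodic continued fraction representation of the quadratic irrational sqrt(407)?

[20; (5, 1, 2, 1, 5, 40)]

Write x_i = (sqrt(407) + m_i)/d_i with (m_0, d_0) = (0, 1). a_0 = floor(sqrt(407)) = 20, since 20^2 = 400 <= 407 < 441 = 21^2.
Iterate m_{i+1} = d_i*a_i - m_i, d_{i+1} = (407 - m_{i+1}^2)/d_i, a_{i+1} = floor((a_0 + m_{i+1})/d_{i+1}):
  m_1 = 1*20 - 0 = 20, d_1 = (407 - 20^2)/1 = 7/1 = 7, a_1 = floor((20 + 20)/7) = 5.
  m_2 = 7*5 - 20 = 15, d_2 = (407 - 15^2)/7 = 182/7 = 26, a_2 = floor((20 + 15)/26) = 1.
  m_3 = 26*1 - 15 = 11, d_3 = (407 - 11^2)/26 = 286/26 = 11, a_3 = floor((20 + 11)/11) = 2.
  m_4 = 11*2 - 11 = 11, d_4 = (407 - 11^2)/11 = 286/11 = 26, a_4 = floor((20 + 11)/26) = 1.
  m_5 = 26*1 - 11 = 15, d_5 = (407 - 15^2)/26 = 182/26 = 7, a_5 = floor((20 + 15)/7) = 5.
  m_6 = 7*5 - 15 = 20, d_6 = (407 - 20^2)/7 = 7/7 = 1, a_6 = floor((20 + 20)/1) = 40.
  m_7 = 1*40 - 20 = 20, d_7 = (407 - 20^2)/1 = 7/1 = 7: (m_7, d_7) = (m_1, d_1) = (20, 7), so from here the quotients repeat a_1, ..., a_6; the period length is 6.
Hence the expansion of sqrt(407) is a_0 = 20 followed by the repeating block 5, 1, 2, 1, 5, 40 (period 6).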